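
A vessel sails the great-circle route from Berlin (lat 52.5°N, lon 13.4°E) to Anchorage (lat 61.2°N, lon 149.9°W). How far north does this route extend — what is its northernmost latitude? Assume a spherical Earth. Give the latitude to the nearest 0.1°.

≈ 84.7°N

The great circle lies in the plane with unit normal n̂ = (p₁ × p₂)/|p₁ × p₂|.
Here n̂_z ≈ -0.093; the vertex latitude is φ_max = arccos|n̂_z| ≈ 84.7°.
Check via Clairaut: cos φ_max = |cos φ₁| · sin C = cos(52.5°)·sin(8.7°) ≈ 0.093, again giving ≈ 84.7°.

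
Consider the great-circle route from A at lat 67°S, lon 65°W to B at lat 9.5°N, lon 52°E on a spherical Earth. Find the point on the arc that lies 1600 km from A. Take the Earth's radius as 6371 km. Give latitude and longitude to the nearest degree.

Write both endpoints as unit vectors p₁, p₂ with components (cos φ cos λ, cos φ sin λ, sin φ).
The central angle between the endpoints is δ = arccos(p₁·p₂) ≈ 1.904 rad (109.1°). The total great-circle distance is δ·R ≈ 1.904 × 6371 ≈ 12129 km, so the target fraction is f = 1600/12129 ≈ 0.132.
Interpolate at f ≈ 0.132 with slerp weights a = sin((1−f)δ)/sin δ ≈ 1.055, b = sin(fδ)/sin δ ≈ 0.263.
p = a·p₁ + b·p₂ ≈ (0.334, -0.169, -0.927); φ = arcsin(p_z) ≈ -68.03°, λ = atan2(p_y, p_x) ≈ -26.86°.

≈ lat 68°S, lon 27°W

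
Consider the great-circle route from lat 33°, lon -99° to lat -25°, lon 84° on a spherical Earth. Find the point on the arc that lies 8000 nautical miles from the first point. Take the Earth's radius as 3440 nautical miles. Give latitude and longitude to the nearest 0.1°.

≈ lat 11.8°, lon 95.0°

Convert each endpoint to a unit vector on the sphere (x = cos φ cos λ, y = cos φ sin λ, z = sin φ).
The central angle between the endpoints is δ = arccos(p₁·p₂) ≈ 2.995 rad (171.6°). The total great-circle distance is δ·R ≈ 2.995 × 3440 ≈ 10302 nmi, so the target fraction is f = 8000/10302 ≈ 0.777.
Interpolate at f ≈ 0.777 with slerp weights a = sin((1−f)δ)/sin δ ≈ 4.237, b = sin(fδ)/sin δ ≈ 4.976.
p = a·p₁ + b·p₂ ≈ (-0.085, 0.975, 0.205); φ = arcsin(p_z) ≈ 11.82°, λ = atan2(p_y, p_x) ≈ 94.95°.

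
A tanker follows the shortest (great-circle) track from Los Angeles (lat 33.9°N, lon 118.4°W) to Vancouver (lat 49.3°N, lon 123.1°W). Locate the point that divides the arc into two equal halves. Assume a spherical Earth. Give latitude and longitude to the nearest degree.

Write both endpoints as unit vectors p₁, p₂ with components (cos φ cos λ, cos φ sin λ, sin φ).
The central angle between the endpoints is δ = arccos(p₁·p₂) ≈ 0.276 rad (15.8°).
Interpolate at f = 1/2 with slerp weights a = sin((1−f)δ)/sin δ ≈ 0.505, b = sin(fδ)/sin δ ≈ 0.505.
p = a·p₁ + b·p₂ ≈ (-0.379, -0.644, 0.664); φ = arcsin(p_z) ≈ 41.62°, λ = atan2(p_y, p_x) ≈ -120.47°.

≈ lat 42°N, lon 120°W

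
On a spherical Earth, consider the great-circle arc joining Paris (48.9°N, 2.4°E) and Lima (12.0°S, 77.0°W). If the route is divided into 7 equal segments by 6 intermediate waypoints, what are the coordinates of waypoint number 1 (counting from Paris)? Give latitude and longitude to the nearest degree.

≈ (44°N, 15°W)

From cos δ = sin φ₁ sin φ₂ + cos φ₁ cos φ₂ cos Δλ, the central angle is δ ≈ 1.609 rad (92.2°).
Interpolate at f = 1/7 with slerp weights a = sin((1−f)δ)/sin δ ≈ 0.982, b = sin(fδ)/sin δ ≈ 0.228.
p = a·p₁ + b·p₂ ≈ (0.695, -0.190, 0.693); φ = arcsin(p_z) ≈ 43.86°, λ = atan2(p_y, p_x) ≈ -15.30°.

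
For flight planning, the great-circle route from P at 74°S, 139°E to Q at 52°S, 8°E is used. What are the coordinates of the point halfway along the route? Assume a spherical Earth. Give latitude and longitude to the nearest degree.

The haversine formula gives a central angle δ ≈ 0.868 rad (49.7°) between the endpoints.
Interpolate at f = 1/2 with slerp weights a = sin((1−f)δ)/sin δ ≈ 0.551, b = sin(fδ)/sin δ ≈ 0.551.
p = a·p₁ + b·p₂ ≈ (0.221, 0.147, -0.964); φ = arcsin(p_z) ≈ -74.59°, λ = atan2(p_y, p_x) ≈ 33.57°.

≈ 75°S, 34°E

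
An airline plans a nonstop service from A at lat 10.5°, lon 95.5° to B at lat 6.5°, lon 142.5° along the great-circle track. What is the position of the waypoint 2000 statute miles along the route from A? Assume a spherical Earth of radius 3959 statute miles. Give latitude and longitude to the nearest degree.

From cos δ = sin φ₁ sin φ₂ + cos φ₁ cos φ₂ cos Δλ, the central angle is δ ≈ 0.814 rad (46.6°). The total great-circle distance is δ·R ≈ 0.814 × 3959 ≈ 3221 mi, so the target fraction is f = 2000/3221 ≈ 0.621.
Interpolate at f ≈ 0.621 with slerp weights a = sin((1−f)δ)/sin δ ≈ 0.418, b = sin(fδ)/sin δ ≈ 0.666.
p = a·p₁ + b·p₂ ≈ (-0.564, 0.812, 0.151); φ = arcsin(p_z) ≈ 8.71°, λ = atan2(p_y, p_x) ≈ 124.81°.

≈ lat 9°, lon 125°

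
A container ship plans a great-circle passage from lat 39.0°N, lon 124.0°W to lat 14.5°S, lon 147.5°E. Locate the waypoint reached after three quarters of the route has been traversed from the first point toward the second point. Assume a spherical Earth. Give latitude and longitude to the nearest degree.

Convert each endpoint to a unit vector on the sphere (x = cos φ cos λ, y = cos φ sin λ, z = sin φ).
The central angle between the endpoints is δ = arccos(p₁·p₂) ≈ 1.709 rad (97.9°).
Interpolate at f = 3/4 with slerp weights a = sin((1−f)δ)/sin δ ≈ 0.418, b = sin(fδ)/sin δ ≈ 0.968.
p = a·p₁ + b·p₂ ≈ (-0.972, 0.234, 0.021); φ = arcsin(p_z) ≈ 1.20°, λ = atan2(p_y, p_x) ≈ 166.47°.

≈ lat 1°N, lon 166°E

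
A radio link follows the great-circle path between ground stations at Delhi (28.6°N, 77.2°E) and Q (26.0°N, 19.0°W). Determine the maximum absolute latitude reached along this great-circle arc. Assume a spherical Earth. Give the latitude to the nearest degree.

The great circle lies in the plane with unit normal n̂ = (p₁ × p₂)/|p₁ × p₂|.
Here n̂_z ≈ -0.791; the vertex latitude is φ_max = arccos|n̂_z| ≈ 37.8°.
Check via Clairaut: cos φ_max = |cos φ₁| · sin C = cos(28.6°)·sin(64.2°) ≈ 0.791, again giving ≈ 37.8°.

≈ 38°N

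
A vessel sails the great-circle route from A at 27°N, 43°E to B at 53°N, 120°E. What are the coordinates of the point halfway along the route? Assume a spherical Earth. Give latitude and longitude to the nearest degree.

The haversine formula gives a central angle δ ≈ 1.066 rad (61.1°) between the endpoints.
Interpolate at f = 1/2 with slerp weights a = sin((1−f)δ)/sin δ ≈ 0.581, b = sin(fδ)/sin δ ≈ 0.581.
p = a·p₁ + b·p₂ ≈ (0.204, 0.655, 0.727); φ = arcsin(p_z) ≈ 46.66°, λ = atan2(p_y, p_x) ≈ 72.74°.

≈ 47°N, 73°E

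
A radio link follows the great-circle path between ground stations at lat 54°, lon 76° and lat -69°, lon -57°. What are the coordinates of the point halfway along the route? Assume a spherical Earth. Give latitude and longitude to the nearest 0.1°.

Convert each endpoint to a unit vector on the sphere (x = cos φ cos λ, y = cos φ sin λ, z = sin φ).
The central angle between the endpoints is δ = arccos(p₁·p₂) ≈ 2.688 rad (154.0°).
Interpolate at f = 1/2 with slerp weights a = sin((1−f)δ)/sin δ ≈ 2.224, b = sin(fδ)/sin δ ≈ 2.224.
p = a·p₁ + b·p₂ ≈ (0.750, 0.600, -0.277); φ = arcsin(p_z) ≈ -16.09°, λ = atan2(p_y, p_x) ≈ 38.65°.

≈ lat -16.1°, lon 38.6°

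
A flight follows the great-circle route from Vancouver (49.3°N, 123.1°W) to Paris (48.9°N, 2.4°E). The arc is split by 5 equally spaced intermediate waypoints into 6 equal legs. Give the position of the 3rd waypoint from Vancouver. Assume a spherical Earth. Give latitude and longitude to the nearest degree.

≈ 68°N, 60°W

From cos δ = sin φ₁ sin φ₂ + cos φ₁ cos φ₂ cos Δλ, the central angle is δ ≈ 1.243 rad (71.2°).
Interpolate at f = 3/6 with slerp weights a = sin((1−f)δ)/sin δ ≈ 0.615, b = sin(fδ)/sin δ ≈ 0.615.
p = a·p₁ + b·p₂ ≈ (0.185, -0.319, 0.930); φ = arcsin(p_z) ≈ 68.36°, λ = atan2(p_y, p_x) ≈ -59.90°.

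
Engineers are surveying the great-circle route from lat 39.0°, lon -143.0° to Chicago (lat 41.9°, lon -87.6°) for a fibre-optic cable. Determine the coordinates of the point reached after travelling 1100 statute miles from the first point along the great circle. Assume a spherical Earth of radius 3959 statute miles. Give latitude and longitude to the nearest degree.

The haversine formula gives a central angle δ ≈ 0.725 rad (41.5°) between the endpoints. The total great-circle distance is δ·R ≈ 0.725 × 3959 ≈ 2869 mi, so the target fraction is f = 1100/2869 ≈ 0.383.
Interpolate at f ≈ 0.383 with slerp weights a = sin((1−f)δ)/sin δ ≈ 0.652, b = sin(fδ)/sin δ ≈ 0.414.
p = a·p₁ + b·p₂ ≈ (-0.392, -0.613, 0.687); φ = arcsin(p_z) ≈ 43.36°, λ = atan2(p_y, p_x) ≈ -122.59°.

≈ lat 43°, lon -123°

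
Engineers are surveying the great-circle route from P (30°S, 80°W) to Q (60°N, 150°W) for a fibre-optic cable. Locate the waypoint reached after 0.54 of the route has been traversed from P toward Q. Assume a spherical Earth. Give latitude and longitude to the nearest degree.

The haversine formula gives a central angle δ ≈ 1.860 rad (106.6°) between the endpoints.
Interpolate at f = 0.54 with slerp weights a = sin((1−f)δ)/sin δ ≈ 0.788, b = sin(fδ)/sin δ ≈ 0.880.
p = a·p₁ + b·p₂ ≈ (-0.263, -0.892, 0.369); φ = arcsin(p_z) ≈ 21.63°, λ = atan2(p_y, p_x) ≈ -106.42°.

≈ (22°N, 106°W)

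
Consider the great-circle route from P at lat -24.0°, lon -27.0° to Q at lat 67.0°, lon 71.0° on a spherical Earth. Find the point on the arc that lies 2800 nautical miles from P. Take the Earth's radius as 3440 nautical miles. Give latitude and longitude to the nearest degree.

Convert each endpoint to a unit vector on the sphere (x = cos φ cos λ, y = cos φ sin λ, z = sin φ).
The central angle between the endpoints is δ = arccos(p₁·p₂) ≈ 2.009 rad (115.1°). The total great-circle distance is δ·R ≈ 2.009 × 3440 ≈ 6910 nmi, so the target fraction is f = 2800/6910 ≈ 0.405.
Interpolate at f ≈ 0.405 with slerp weights a = sin((1−f)δ)/sin δ ≈ 1.027, b = sin(fδ)/sin δ ≈ 0.803.
p = a·p₁ + b·p₂ ≈ (0.938, -0.129, 0.321); φ = arcsin(p_z) ≈ 18.74°, λ = atan2(p_y, p_x) ≈ -7.85°.

≈ lat 19°, lon -8°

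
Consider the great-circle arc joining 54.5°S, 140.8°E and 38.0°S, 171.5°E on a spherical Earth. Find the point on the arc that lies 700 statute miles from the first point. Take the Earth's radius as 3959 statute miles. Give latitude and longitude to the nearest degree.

Convert each endpoint to a unit vector on the sphere (x = cos φ cos λ, y = cos φ sin λ, z = sin φ).
The central angle between the endpoints is δ = arccos(p₁·p₂) ≈ 0.463 rad (26.5°). The total great-circle distance is δ·R ≈ 0.463 × 3959 ≈ 1833 mi, so the target fraction is f = 700/1833 ≈ 0.382.
Interpolate at f ≈ 0.382 with slerp weights a = sin((1−f)δ)/sin δ ≈ 0.632, b = sin(fδ)/sin δ ≈ 0.394.
p = a·p₁ + b·p₂ ≈ (-0.591, 0.278, -0.757); φ = arcsin(p_z) ≈ -49.20°, λ = atan2(p_y, p_x) ≈ 154.83°.

≈ 49°S, 155°E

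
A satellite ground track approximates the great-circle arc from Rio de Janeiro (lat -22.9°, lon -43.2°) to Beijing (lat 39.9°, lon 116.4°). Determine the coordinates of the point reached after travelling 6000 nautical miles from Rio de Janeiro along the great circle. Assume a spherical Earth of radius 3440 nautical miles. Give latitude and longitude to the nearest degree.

≈ lat 49°, lon 35°

Write both endpoints as unit vectors p₁, p₂ with components (cos φ cos λ, cos φ sin λ, sin φ).
The central angle between the endpoints is δ = arccos(p₁·p₂) ≈ 2.719 rad (155.8°). The total great-circle distance is δ·R ≈ 2.719 × 3440 ≈ 9353 nmi, so the target fraction is f = 6000/9353 ≈ 0.642.
Interpolate at f ≈ 0.642 with slerp weights a = sin((1−f)δ)/sin δ ≈ 2.017, b = sin(fδ)/sin δ ≈ 2.401.
p = a·p₁ + b·p₂ ≈ (0.536, 0.378, 0.755); φ = arcsin(p_z) ≈ 49.05°, λ = atan2(p_y, p_x) ≈ 35.21°.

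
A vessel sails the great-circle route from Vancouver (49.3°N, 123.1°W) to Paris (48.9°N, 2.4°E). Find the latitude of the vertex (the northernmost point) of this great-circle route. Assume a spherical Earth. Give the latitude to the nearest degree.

The great circle lies in the plane with unit normal n̂ = (p₁ × p₂)/|p₁ × p₂|.
Here n̂_z ≈ +0.369; the vertex latitude is φ_max = arccos|n̂_z| ≈ 68.4°.
Check via Clairaut: cos φ_max = |cos φ₁| · sin C = cos(49.3°)·sin(34.4°) ≈ 0.369, again giving ≈ 68.4°.

≈ 68°N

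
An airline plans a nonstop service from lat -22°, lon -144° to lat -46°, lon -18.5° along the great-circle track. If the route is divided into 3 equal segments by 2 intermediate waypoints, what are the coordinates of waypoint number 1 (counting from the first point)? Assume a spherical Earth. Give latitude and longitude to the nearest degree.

Write both endpoints as unit vectors p₁, p₂ with components (cos φ cos λ, cos φ sin λ, sin φ).
The central angle between the endpoints is δ = arccos(p₁·p₂) ≈ 1.676 rad (96.0°).
Interpolate at f = 1/3 with slerp weights a = sin((1−f)δ)/sin δ ≈ 0.904, b = sin(fδ)/sin δ ≈ 0.533.
p = a·p₁ + b·p₂ ≈ (-0.327, -0.610, -0.722); φ = arcsin(p_z) ≈ -46.21°, λ = atan2(p_y, p_x) ≈ -118.19°.

≈ lat -46°, lon -118°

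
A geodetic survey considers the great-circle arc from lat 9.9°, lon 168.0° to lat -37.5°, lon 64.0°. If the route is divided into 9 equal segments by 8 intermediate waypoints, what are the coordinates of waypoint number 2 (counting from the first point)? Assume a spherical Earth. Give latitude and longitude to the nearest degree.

≈ lat -4°, lon 149°

The haversine formula gives a central angle δ ≈ 1.869 rad (107.1°) between the endpoints.
Interpolate at f = 2/9 with slerp weights a = sin((1−f)δ)/sin δ ≈ 1.039, b = sin(fδ)/sin δ ≈ 0.422.
p = a·p₁ + b·p₂ ≈ (-0.854, 0.514, -0.078); φ = arcsin(p_z) ≈ -4.49°, λ = atan2(p_y, p_x) ≈ 148.98°.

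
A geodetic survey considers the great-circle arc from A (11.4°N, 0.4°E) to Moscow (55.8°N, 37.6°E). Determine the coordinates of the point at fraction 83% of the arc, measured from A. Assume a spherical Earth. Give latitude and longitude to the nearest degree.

The haversine formula gives a central angle δ ≈ 0.924 rad (53.0°) between the endpoints.
Interpolate at f = 0.83 with slerp weights a = sin((1−f)δ)/sin δ ≈ 0.196, b = sin(fδ)/sin δ ≈ 0.870.
p = a·p₁ + b·p₂ ≈ (0.579, 0.300, 0.758); φ = arcsin(p_z) ≈ 49.29°, λ = atan2(p_y, p_x) ≈ 27.34°.

≈ (49°N, 27°E)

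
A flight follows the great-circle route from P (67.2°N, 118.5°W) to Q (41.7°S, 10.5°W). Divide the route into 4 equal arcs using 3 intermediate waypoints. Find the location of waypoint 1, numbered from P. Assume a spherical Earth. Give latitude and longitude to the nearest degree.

Write both endpoints as unit vectors p₁, p₂ with components (cos φ cos λ, cos φ sin λ, sin φ).
The central angle between the endpoints is δ = arccos(p₁·p₂) ≈ 2.350 rad (134.6°).
Interpolate at f = 1/4 with slerp weights a = sin((1−f)δ)/sin δ ≈ 1.380, b = sin(fδ)/sin δ ≈ 0.779.
p = a·p₁ + b·p₂ ≈ (0.317, -0.576, 0.754); φ = arcsin(p_z) ≈ 48.91°, λ = atan2(p_y, p_x) ≈ -61.19°.

≈ (49°N, 61°W)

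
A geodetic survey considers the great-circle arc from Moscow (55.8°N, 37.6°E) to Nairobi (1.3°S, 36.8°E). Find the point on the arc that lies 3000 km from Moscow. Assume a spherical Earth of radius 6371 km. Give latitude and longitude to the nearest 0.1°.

Write both endpoints as unit vectors p₁, p₂ with components (cos φ cos λ, cos φ sin λ, sin φ).
The central angle between the endpoints is δ = arccos(p₁·p₂) ≈ 0.997 rad (57.1°). The total great-circle distance is δ·R ≈ 0.997 × 6371 ≈ 6350 km, so the target fraction is f = 3000/6350 ≈ 0.472.
Interpolate at f ≈ 0.472 with slerp weights a = sin((1−f)δ)/sin δ ≈ 0.598, b = sin(fδ)/sin δ ≈ 0.540.
p = a·p₁ + b·p₂ ≈ (0.699, 0.529, 0.482); φ = arcsin(p_z) ≈ 28.82°, λ = atan2(p_y, p_x) ≈ 37.11°.

≈ 28.8°N, 37.1°E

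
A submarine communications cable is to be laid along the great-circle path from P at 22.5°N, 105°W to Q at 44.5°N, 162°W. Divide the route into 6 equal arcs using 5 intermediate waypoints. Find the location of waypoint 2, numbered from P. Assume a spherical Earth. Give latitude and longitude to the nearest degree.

≈ 33°N, 121°W

Convert each endpoint to a unit vector on the sphere (x = cos φ cos λ, y = cos φ sin λ, z = sin φ).
The central angle between the endpoints is δ = arccos(p₁·p₂) ≈ 0.893 rad (51.2°).
Interpolate at f = 2/6 with slerp weights a = sin((1−f)δ)/sin δ ≈ 0.720, b = sin(fδ)/sin δ ≈ 0.377.
p = a·p₁ + b·p₂ ≈ (-0.428, -0.725, 0.539); φ = arcsin(p_z) ≈ 32.64°, λ = atan2(p_y, p_x) ≈ -120.51°.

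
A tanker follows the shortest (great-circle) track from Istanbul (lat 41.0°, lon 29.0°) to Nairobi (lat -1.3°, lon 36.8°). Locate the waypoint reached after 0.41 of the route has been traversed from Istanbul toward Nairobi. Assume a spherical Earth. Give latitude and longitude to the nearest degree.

The haversine formula gives a central angle δ ≈ 0.749 rad (42.9°) between the endpoints.
Interpolate at f = 0.41 with slerp weights a = sin((1−f)δ)/sin δ ≈ 0.628, b = sin(fδ)/sin δ ≈ 0.444.
p = a·p₁ + b·p₂ ≈ (0.770, 0.496, 0.402); φ = arcsin(p_z) ≈ 23.70°, λ = atan2(p_y, p_x) ≈ 32.77°.

≈ lat 24°, lon 33°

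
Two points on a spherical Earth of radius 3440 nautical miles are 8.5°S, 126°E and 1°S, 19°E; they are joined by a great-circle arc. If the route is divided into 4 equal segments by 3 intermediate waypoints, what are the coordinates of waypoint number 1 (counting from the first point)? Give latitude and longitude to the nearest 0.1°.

The haversine formula gives a central angle δ ≈ 1.861 rad (106.7°) between the endpoints.
Interpolate at f = 1/4 with slerp weights a = sin((1−f)δ)/sin δ ≈ 1.028, b = sin(fδ)/sin δ ≈ 0.468.
p = a·p₁ + b·p₂ ≈ (-0.155, 0.975, -0.160); φ = arcsin(p_z) ≈ -9.21°, λ = atan2(p_y, p_x) ≈ 99.02°.

≈ 9.2°S, 99.0°E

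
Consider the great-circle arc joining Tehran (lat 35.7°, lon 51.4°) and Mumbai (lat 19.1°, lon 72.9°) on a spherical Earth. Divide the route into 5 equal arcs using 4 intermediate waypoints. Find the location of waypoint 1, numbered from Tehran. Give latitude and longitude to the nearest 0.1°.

Write both endpoints as unit vectors p₁, p₂ with components (cos φ cos λ, cos φ sin λ, sin φ).
The central angle between the endpoints is δ = arccos(p₁·p₂) ≈ 0.440 rad (25.2°).
Interpolate at f = 1/5 with slerp weights a = sin((1−f)δ)/sin δ ≈ 0.809, b = sin(fδ)/sin δ ≈ 0.206.
p = a·p₁ + b·p₂ ≈ (0.467, 0.700, 0.540); φ = arcsin(p_z) ≈ 32.67°, λ = atan2(p_y, p_x) ≈ 56.27°.

≈ lat 32.7°, lon 56.3°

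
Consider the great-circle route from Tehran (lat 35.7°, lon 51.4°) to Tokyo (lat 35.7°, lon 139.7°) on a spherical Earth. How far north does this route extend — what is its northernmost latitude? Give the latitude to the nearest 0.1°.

The great circle lies in the plane with unit normal n̂ = (p₁ × p₂)/|p₁ × p₂|.
Here n̂_z ≈ +0.707; the vertex latitude is φ_max = arccos|n̂_z| ≈ 45.0°.
Check via Clairaut: cos φ_max = |cos φ₁| · sin C = cos(35.7°)·sin(60.5°) ≈ 0.707, again giving ≈ 45.0°.

≈ 45.0°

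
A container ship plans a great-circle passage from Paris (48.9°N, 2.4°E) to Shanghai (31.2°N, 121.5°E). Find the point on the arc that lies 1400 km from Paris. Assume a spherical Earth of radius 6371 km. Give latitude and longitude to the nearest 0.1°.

The haversine formula gives a central angle δ ≈ 1.454 rad (83.3°) between the endpoints. The total great-circle distance is δ·R ≈ 1.454 × 6371 ≈ 9261 km, so the target fraction is f = 1400/9261 ≈ 0.151.
Interpolate at f ≈ 0.151 with slerp weights a = sin((1−f)δ)/sin δ ≈ 0.950, b = sin(fδ)/sin δ ≈ 0.219.
p = a·p₁ + b·p₂ ≈ (0.526, 0.186, 0.830); φ = arcsin(p_z) ≈ 56.08°, λ = atan2(p_y, p_x) ≈ 19.49°.

≈ 56.1°N, 19.5°E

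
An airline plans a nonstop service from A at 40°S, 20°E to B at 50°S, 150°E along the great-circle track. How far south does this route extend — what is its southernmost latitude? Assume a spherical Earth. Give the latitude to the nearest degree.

The great circle lies in the plane with unit normal n̂ = (p₁ × p₂)/|p₁ × p₂|.
Here n̂_z ≈ +0.383; the vertex latitude is φ_max = arccos|n̂_z| ≈ 67.5°.
Check via Clairaut: cos φ_max = |cos φ₁| · sin C = cos(40.0°)·sin(150.0°) ≈ 0.383, again giving ≈ 67.5°.

≈ 67°S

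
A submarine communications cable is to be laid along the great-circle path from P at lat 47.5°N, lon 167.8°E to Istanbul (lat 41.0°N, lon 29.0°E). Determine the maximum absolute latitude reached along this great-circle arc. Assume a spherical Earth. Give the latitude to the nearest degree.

The great circle lies in the plane with unit normal n̂ = (p₁ × p₂)/|p₁ × p₂|.
Here n̂_z ≈ -0.338; the vertex latitude is φ_max = arccos|n̂_z| ≈ 70.3°.
Check via Clairaut: cos φ_max = |cos φ₁| · sin C = cos(47.5°)·sin(30.0°) ≈ 0.338, again giving ≈ 70.3°.

≈ 70°N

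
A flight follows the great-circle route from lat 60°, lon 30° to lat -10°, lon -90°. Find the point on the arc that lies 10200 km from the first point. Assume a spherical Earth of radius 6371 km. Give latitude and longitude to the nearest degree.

Convert each endpoint to a unit vector on the sphere (x = cos φ cos λ, y = cos φ sin λ, z = sin φ).
The central angle between the endpoints is δ = arccos(p₁·p₂) ≈ 1.979 rad (113.4°). The total great-circle distance is δ·R ≈ 1.979 × 6371 ≈ 12606 km, so the target fraction is f = 10200/12606 ≈ 0.809.
Interpolate at f ≈ 0.809 with slerp weights a = sin((1−f)δ)/sin δ ≈ 0.402, b = sin(fδ)/sin δ ≈ 1.089.
p = a·p₁ + b·p₂ ≈ (0.174, -0.972, 0.159); φ = arcsin(p_z) ≈ 9.13°, λ = atan2(p_y, p_x) ≈ -79.86°.

≈ lat 9°, lon -80°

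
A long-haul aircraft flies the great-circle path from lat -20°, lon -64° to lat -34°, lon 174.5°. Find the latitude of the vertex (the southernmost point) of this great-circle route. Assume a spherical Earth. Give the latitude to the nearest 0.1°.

The great circle lies in the plane with unit normal n̂ = (p₁ × p₂)/|p₁ × p₂|.
Here n̂_z ≈ -0.680; the vertex latitude is φ_max = arccos|n̂_z| ≈ 47.1°.
Check via Clairaut: cos φ_max = |cos φ₁| · sin C = cos(20.0°)·sin(133.6°) ≈ 0.680, again giving ≈ 47.1°.

≈ -47.1°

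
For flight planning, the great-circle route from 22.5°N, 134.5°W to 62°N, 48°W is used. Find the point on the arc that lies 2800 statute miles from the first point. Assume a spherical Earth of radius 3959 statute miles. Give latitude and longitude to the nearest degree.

≈ 54°N, 101°W

The haversine formula gives a central angle δ ≈ 1.198 rad (68.6°) between the endpoints. The total great-circle distance is δ·R ≈ 1.198 × 3959 ≈ 4742 mi, so the target fraction is f = 2800/4742 ≈ 0.590.
Interpolate at f ≈ 0.590 with slerp weights a = sin((1−f)δ)/sin δ ≈ 0.506, b = sin(fδ)/sin δ ≈ 0.698.
p = a·p₁ + b·p₂ ≈ (-0.108, -0.577, 0.810); φ = arcsin(p_z) ≈ 54.06°, λ = atan2(p_y, p_x) ≈ -100.65°.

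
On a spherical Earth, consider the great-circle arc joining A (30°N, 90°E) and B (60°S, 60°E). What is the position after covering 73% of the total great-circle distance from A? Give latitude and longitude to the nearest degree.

The haversine formula gives a central angle δ ≈ 1.629 rad (93.3°) between the endpoints.
Interpolate at f = 0.73 with slerp weights a = sin((1−f)δ)/sin δ ≈ 0.426, b = sin(fδ)/sin δ ≈ 0.930.
p = a·p₁ + b·p₂ ≈ (0.232, 0.772, -0.592); φ = arcsin(p_z) ≈ -36.29°, λ = atan2(p_y, p_x) ≈ 73.24°.

≈ (36°S, 73°E)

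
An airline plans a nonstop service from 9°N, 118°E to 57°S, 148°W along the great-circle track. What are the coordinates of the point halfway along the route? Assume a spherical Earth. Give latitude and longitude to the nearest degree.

The haversine formula gives a central angle δ ≈ 1.740 rad (99.7°) between the endpoints.
Interpolate at f = 1/2 with slerp weights a = sin((1−f)δ)/sin δ ≈ 0.776, b = sin(fδ)/sin δ ≈ 0.776.
p = a·p₁ + b·p₂ ≈ (-0.718, 0.453, -0.529); φ = arcsin(p_z) ≈ -31.95°, λ = atan2(p_y, p_x) ≈ 147.77°.

≈ 32°S, 148°E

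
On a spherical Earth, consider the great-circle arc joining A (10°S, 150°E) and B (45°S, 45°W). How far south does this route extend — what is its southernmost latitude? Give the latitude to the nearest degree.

The great circle lies in the plane with unit normal n̂ = (p₁ × p₂)/|p₁ × p₂|.
Here n̂_z ≈ +0.216; the vertex latitude is φ_max = arccos|n̂_z| ≈ 77.5°.
Check via Clairaut: cos φ_max = |cos φ₁| · sin C = cos(10.0°)·sin(167.3°) ≈ 0.216, again giving ≈ 77.5°.

≈ 78°S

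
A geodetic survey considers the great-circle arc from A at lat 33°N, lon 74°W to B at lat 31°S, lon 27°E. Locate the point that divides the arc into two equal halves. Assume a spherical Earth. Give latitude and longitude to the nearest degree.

≈ lat 2°N, lon 23°W

Convert each endpoint to a unit vector on the sphere (x = cos φ cos λ, y = cos φ sin λ, z = sin φ).
The central angle between the endpoints is δ = arccos(p₁·p₂) ≈ 2.002 rad (114.7°).
Interpolate at f = 1/2 with slerp weights a = sin((1−f)δ)/sin δ ≈ 0.927, b = sin(fδ)/sin δ ≈ 0.927.
p = a·p₁ + b·p₂ ≈ (0.922, -0.386, 0.027); φ = arcsin(p_z) ≈ 1.57°, λ = atan2(p_y, p_x) ≈ -22.74°.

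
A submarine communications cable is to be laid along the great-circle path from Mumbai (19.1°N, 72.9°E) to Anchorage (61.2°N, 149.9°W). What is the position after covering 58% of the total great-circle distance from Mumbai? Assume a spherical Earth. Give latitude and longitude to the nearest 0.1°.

≈ 66.0°N, 113.4°E

Write both endpoints as unit vectors p₁, p₂ with components (cos φ cos λ, cos φ sin λ, sin φ).
The central angle between the endpoints is δ = arccos(p₁·p₂) ≈ 1.618 rad (92.7°).
Interpolate at f = 0.58 with slerp weights a = sin((1−f)δ)/sin δ ≈ 0.629, b = sin(fδ)/sin δ ≈ 0.808.
p = a·p₁ + b·p₂ ≈ (-0.162, 0.373, 0.914); φ = arcsin(p_z) ≈ 66.00°, λ = atan2(p_y, p_x) ≈ 113.44°.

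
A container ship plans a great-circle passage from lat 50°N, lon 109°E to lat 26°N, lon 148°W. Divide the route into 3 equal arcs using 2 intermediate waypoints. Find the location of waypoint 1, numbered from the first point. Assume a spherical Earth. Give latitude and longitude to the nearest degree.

≈ lat 55°N, lon 152°E

From cos δ = sin φ₁ sin φ₂ + cos φ₁ cos φ₂ cos Δλ, the central angle is δ ≈ 1.363 rad (78.1°).
Interpolate at f = 1/3 with slerp weights a = sin((1−f)δ)/sin δ ≈ 0.806, b = sin(fδ)/sin δ ≈ 0.449.
p = a·p₁ + b·p₂ ≈ (-0.511, 0.276, 0.814); φ = arcsin(p_z) ≈ 54.51°, λ = atan2(p_y, p_x) ≈ 151.58°.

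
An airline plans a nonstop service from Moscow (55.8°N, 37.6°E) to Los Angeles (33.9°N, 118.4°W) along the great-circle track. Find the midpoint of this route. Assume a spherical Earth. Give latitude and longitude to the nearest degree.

From cos δ = sin φ₁ sin φ₂ + cos φ₁ cos φ₂ cos Δλ, the central angle is δ ≈ 1.536 rad (88.0°).
Interpolate at f = 1/2 with slerp weights a = sin((1−f)δ)/sin δ ≈ 0.695, b = sin(fδ)/sin δ ≈ 0.695.
p = a·p₁ + b·p₂ ≈ (0.035, -0.269, 0.962); φ = arcsin(p_z) ≈ 74.25°, λ = atan2(p_y, p_x) ≈ -82.56°.

≈ (74°N, 83°W)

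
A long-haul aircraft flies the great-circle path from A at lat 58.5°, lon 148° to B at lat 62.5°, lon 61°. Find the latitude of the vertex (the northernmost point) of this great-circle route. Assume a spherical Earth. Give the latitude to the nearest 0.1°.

≈ 67.9°

The great circle lies in the plane with unit normal n̂ = (p₁ × p₂)/|p₁ × p₂|.
Here n̂_z ≈ -0.377; the vertex latitude is φ_max = arccos|n̂_z| ≈ 67.9°.
Check via Clairaut: cos φ_max = |cos φ₁| · sin C = cos(58.5°)·sin(46.2°) ≈ 0.377, again giving ≈ 67.9°.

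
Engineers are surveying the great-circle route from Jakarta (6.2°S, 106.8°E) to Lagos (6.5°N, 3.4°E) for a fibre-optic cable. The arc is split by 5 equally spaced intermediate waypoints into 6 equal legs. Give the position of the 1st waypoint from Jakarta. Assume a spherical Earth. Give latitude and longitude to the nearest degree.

Write both endpoints as unit vectors p₁, p₂ with components (cos φ cos λ, cos φ sin λ, sin φ).
The central angle between the endpoints is δ = arccos(p₁·p₂) ≈ 1.814 rad (104.0°).
Interpolate at f = 1/6 with slerp weights a = sin((1−f)δ)/sin δ ≈ 1.029, b = sin(fδ)/sin δ ≈ 0.307.
p = a·p₁ + b·p₂ ≈ (0.009, 0.997, -0.076); φ = arcsin(p_z) ≈ -4.38°, λ = atan2(p_y, p_x) ≈ 89.50°.

≈ 4°S, 89°E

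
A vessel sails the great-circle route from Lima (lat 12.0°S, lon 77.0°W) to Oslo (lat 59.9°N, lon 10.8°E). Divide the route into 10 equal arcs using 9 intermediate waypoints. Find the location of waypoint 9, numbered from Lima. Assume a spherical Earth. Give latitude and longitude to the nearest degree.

≈ lat 57°N, lon 8°W

From cos δ = sin φ₁ sin φ₂ + cos φ₁ cos φ₂ cos Δλ, the central angle is δ ≈ 1.733 rad (99.3°).
Interpolate at f = 9/10 with slerp weights a = sin((1−f)δ)/sin δ ≈ 0.175, b = sin(fδ)/sin δ ≈ 1.013.
p = a·p₁ + b·p₂ ≈ (0.538, -0.071, 0.840); φ = arcsin(p_z) ≈ 57.16°, λ = atan2(p_y, p_x) ≈ -7.55°.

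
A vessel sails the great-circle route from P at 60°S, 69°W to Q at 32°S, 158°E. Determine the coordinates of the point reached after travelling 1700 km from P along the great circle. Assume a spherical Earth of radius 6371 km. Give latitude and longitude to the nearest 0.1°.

≈ 69.7°S, 97.6°W

Write both endpoints as unit vectors p₁, p₂ with components (cos φ cos λ, cos φ sin λ, sin φ).
The central angle between the endpoints is δ = arccos(p₁·p₂) ≈ 1.400 rad (80.2°). The total great-circle distance is δ·R ≈ 1.400 × 6371 ≈ 8921 km, so the target fraction is f = 1700/8921 ≈ 0.191.
Interpolate at f ≈ 0.191 with slerp weights a = sin((1−f)δ)/sin δ ≈ 0.919, b = sin(fδ)/sin δ ≈ 0.268.
p = a·p₁ + b·p₂ ≈ (-0.046, -0.344, -0.938); φ = arcsin(p_z) ≈ -69.69°, λ = atan2(p_y, p_x) ≈ -97.56°.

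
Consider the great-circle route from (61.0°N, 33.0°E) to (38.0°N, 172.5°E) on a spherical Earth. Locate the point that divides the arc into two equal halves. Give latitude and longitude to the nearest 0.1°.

≈ (70.6°N, 135.6°E)

The haversine formula gives a central angle δ ≈ 1.320 rad (75.6°) between the endpoints.
Interpolate at f = 1/2 with slerp weights a = sin((1−f)δ)/sin δ ≈ 0.633, b = sin(fδ)/sin δ ≈ 0.633.
p = a·p₁ + b·p₂ ≈ (-0.237, 0.232, 0.943); φ = arcsin(p_z) ≈ 70.61°, λ = atan2(p_y, p_x) ≈ 135.60°.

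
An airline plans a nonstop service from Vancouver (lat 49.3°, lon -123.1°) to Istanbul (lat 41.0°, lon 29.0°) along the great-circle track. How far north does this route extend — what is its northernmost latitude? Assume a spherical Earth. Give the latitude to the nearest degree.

≈ 77°

The great circle lies in the plane with unit normal n̂ = (p₁ × p₂)/|p₁ × p₂|.
Here n̂_z ≈ +0.231; the vertex latitude is φ_max = arccos|n̂_z| ≈ 76.7°.
Check via Clairaut: cos φ_max = |cos φ₁| · sin C = cos(49.3°)·sin(20.7°) ≈ 0.231, again giving ≈ 76.7°.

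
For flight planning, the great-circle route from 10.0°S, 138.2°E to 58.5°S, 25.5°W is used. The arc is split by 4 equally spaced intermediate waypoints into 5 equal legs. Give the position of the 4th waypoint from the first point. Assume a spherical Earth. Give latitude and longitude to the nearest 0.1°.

Write both endpoints as unit vectors p₁, p₂ with components (cos φ cos λ, cos φ sin λ, sin φ).
The central angle between the endpoints is δ = arccos(p₁·p₂) ≈ 1.924 rad (110.2°).
Interpolate at f = 4/5 with slerp weights a = sin((1−f)δ)/sin δ ≈ 0.400, b = sin(fδ)/sin δ ≈ 1.065.
p = a·p₁ + b·p₂ ≈ (0.209, 0.023, -0.978); φ = arcsin(p_z) ≈ -77.88°, λ = atan2(p_y, p_x) ≈ 6.28°.

≈ 77.9°S, 6.3°E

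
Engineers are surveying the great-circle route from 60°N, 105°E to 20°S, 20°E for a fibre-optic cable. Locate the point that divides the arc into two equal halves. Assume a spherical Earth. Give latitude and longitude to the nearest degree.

Convert each endpoint to a unit vector on the sphere (x = cos φ cos λ, y = cos φ sin λ, z = sin φ).
The central angle between the endpoints is δ = arccos(p₁·p₂) ≈ 1.829 rad (104.8°).
Interpolate at f = 1/2 with slerp weights a = sin((1−f)δ)/sin δ ≈ 0.819, b = sin(fδ)/sin δ ≈ 0.819.
p = a·p₁ + b·p₂ ≈ (0.617, 0.659, 0.429); φ = arcsin(p_z) ≈ 25.43°, λ = atan2(p_y, p_x) ≈ 46.87°.

≈ 25°N, 47°E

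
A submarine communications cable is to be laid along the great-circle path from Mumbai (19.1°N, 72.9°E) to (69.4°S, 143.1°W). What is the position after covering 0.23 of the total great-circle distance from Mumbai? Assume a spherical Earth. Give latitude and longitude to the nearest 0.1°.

Convert each endpoint to a unit vector on the sphere (x = cos φ cos λ, y = cos φ sin λ, z = sin φ).
The central angle between the endpoints is δ = arccos(p₁·p₂) ≈ 2.184 rad (125.1°).
Interpolate at f = 0.23 with slerp weights a = sin((1−f)δ)/sin δ ≈ 1.215, b = sin(fδ)/sin δ ≈ 0.589.
p = a·p₁ + b·p₂ ≈ (0.172, 0.973, -0.153); φ = arcsin(p_z) ≈ -8.82°, λ = atan2(p_y, p_x) ≈ 79.98°.

≈ (8.8°S, 80.0°E)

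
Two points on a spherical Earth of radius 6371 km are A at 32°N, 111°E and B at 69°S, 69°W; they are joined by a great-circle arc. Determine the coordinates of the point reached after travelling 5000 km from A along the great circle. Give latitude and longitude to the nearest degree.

≈ 13°S, 111°E

The haversine formula gives a central angle δ ≈ 2.496 rad (143.0°) between the endpoints. The total great-circle distance is δ·R ≈ 2.496 × 6371 ≈ 15901 km, so the target fraction is f = 5000/15901 ≈ 0.314.
Interpolate at f ≈ 0.314 with slerp weights a = sin((1−f)δ)/sin δ ≈ 1.645, b = sin(fδ)/sin δ ≈ 1.174.
p = a·p₁ + b·p₂ ≈ (-0.349, 0.910, -0.224); φ = arcsin(p_z) ≈ -12.97°, λ = atan2(p_y, p_x) ≈ 111.00°.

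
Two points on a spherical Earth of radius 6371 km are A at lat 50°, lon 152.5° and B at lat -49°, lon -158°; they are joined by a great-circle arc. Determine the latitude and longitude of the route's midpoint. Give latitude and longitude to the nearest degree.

From cos δ = sin φ₁ sin φ₂ + cos φ₁ cos φ₂ cos Δλ, the central angle is δ ≈ 1.880 rad (107.7°).
Interpolate at f = 1/2 with slerp weights a = sin((1−f)δ)/sin δ ≈ 0.848, b = sin(fδ)/sin δ ≈ 0.848.
p = a·p₁ + b·p₂ ≈ (-0.999, 0.043, 0.010); φ = arcsin(p_z) ≈ 0.55°, λ = atan2(p_y, p_x) ≈ 177.52°.

≈ lat 1°, lon 178°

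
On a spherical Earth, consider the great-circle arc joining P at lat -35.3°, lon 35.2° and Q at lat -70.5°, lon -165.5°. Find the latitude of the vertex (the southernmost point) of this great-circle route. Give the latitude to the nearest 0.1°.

≈ -84.2°

The great circle lies in the plane with unit normal n̂ = (p₁ × p₂)/|p₁ × p₂|.
Here n̂_z ≈ +0.101; the vertex latitude is φ_max = arccos|n̂_z| ≈ 84.2°.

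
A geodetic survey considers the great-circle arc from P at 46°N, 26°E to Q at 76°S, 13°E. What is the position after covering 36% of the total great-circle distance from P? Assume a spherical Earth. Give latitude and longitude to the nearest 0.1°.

Convert each endpoint to a unit vector on the sphere (x = cos φ cos λ, y = cos φ sin λ, z = sin φ).
The central angle between the endpoints is δ = arccos(p₁·p₂) ≈ 2.134 rad (122.3°).
Interpolate at f = 0.36 with slerp weights a = sin((1−f)δ)/sin δ ≈ 1.158, b = sin(fδ)/sin δ ≈ 0.822.
p = a·p₁ + b·p₂ ≈ (0.917, 0.397, 0.035); φ = arcsin(p_z) ≈ 2.03°, λ = atan2(p_y, p_x) ≈ 23.43°.

≈ 2.0°N, 23.4°E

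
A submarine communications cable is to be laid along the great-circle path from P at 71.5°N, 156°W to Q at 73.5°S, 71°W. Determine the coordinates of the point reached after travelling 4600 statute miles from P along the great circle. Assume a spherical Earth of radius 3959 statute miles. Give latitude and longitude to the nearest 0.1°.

≈ 9.0°N, 118.6°W

Write both endpoints as unit vectors p₁, p₂ with components (cos φ cos λ, cos φ sin λ, sin φ).
The central angle between the endpoints is δ = arccos(p₁·p₂) ≈ 2.694 rad (154.3°). The total great-circle distance is δ·R ≈ 2.694 × 3959 ≈ 10665 mi, so the target fraction is f = 4600/10665 ≈ 0.431.
Interpolate at f ≈ 0.431 with slerp weights a = sin((1−f)δ)/sin δ ≈ 2.308, b = sin(fδ)/sin δ ≈ 2.119.
p = a·p₁ + b·p₂ ≈ (-0.473, -0.867, 0.157); φ = arcsin(p_z) ≈ 9.01°, λ = atan2(p_y, p_x) ≈ -118.62°.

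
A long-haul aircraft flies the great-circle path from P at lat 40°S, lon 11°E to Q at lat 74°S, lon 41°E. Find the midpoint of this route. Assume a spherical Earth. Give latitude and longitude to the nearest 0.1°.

≈ lat 57.7°S, lon 18.8°E

From cos δ = sin φ₁ sin φ₂ + cos φ₁ cos φ₂ cos Δλ, the central angle is δ ≈ 0.642 rad (36.8°).
Interpolate at f = 1/2 with slerp weights a = sin((1−f)δ)/sin δ ≈ 0.527, b = sin(fδ)/sin δ ≈ 0.527.
p = a·p₁ + b·p₂ ≈ (0.506, 0.172, -0.845); φ = arcsin(p_z) ≈ -57.70°, λ = atan2(p_y, p_x) ≈ 18.81°.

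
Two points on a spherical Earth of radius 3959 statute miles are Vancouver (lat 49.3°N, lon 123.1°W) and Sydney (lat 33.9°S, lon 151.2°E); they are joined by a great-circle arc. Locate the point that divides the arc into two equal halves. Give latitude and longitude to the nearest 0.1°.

Convert each endpoint to a unit vector on the sphere (x = cos φ cos λ, y = cos φ sin λ, z = sin φ).
The central angle between the endpoints is δ = arccos(p₁·p₂) ≈ 1.963 rad (112.5°).
Interpolate at f = 1/2 with slerp weights a = sin((1−f)δ)/sin δ ≈ 0.900, b = sin(fδ)/sin δ ≈ 0.900.
p = a·p₁ + b·p₂ ≈ (-0.975, -0.132, 0.180); φ = arcsin(p_z) ≈ 10.39°, λ = atan2(p_y, p_x) ≈ -172.30°.

≈ lat 10.4°N, lon 172.3°W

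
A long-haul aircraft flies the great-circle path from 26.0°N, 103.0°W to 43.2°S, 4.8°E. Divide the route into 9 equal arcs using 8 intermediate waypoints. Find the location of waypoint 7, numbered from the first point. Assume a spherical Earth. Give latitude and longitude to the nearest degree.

≈ 34°S, 28°W

Convert each endpoint to a unit vector on the sphere (x = cos φ cos λ, y = cos φ sin λ, z = sin φ).
The central angle between the endpoints is δ = arccos(p₁·p₂) ≈ 2.095 rad (120.0°).
Interpolate at f = 7/9 with slerp weights a = sin((1−f)δ)/sin δ ≈ 0.518, b = sin(fδ)/sin δ ≈ 1.153.
p = a·p₁ + b·p₂ ≈ (0.733, -0.384, -0.562); φ = arcsin(p_z) ≈ -34.20°, λ = atan2(p_y, p_x) ≈ -27.64°.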